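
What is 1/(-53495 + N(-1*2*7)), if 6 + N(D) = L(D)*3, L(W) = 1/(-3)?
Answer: -1/53502 ≈ -1.8691e-5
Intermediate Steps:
L(W) = -1/3
N(D) = -7 (N(D) = -6 - 1/3*3 = -6 - 1 = -7)
1/(-53495 + N(-1*2*7)) = 1/(-53495 - 7) = 1/(-53502) = -1/53502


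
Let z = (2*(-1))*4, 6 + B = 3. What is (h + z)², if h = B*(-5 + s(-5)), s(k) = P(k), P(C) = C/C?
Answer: 16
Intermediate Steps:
B = -3 (B = -6 + 3 = -3)
P(C) = 1
s(k) = 1
z = -8 (z = -2*4 = -8)
h = 12 (h = -3*(-5 + 1) = -3*(-4) = 12)
(h + z)² = (12 - 8)² = 4² = 16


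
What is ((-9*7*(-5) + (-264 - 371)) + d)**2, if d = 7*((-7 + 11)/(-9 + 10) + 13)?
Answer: 40401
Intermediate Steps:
d = 119 (d = 7*(4/1 + 13) = 7*(4*1 + 13) = 7*(4 + 13) = 7*17 = 119)
((-9*7*(-5) + (-264 - 371)) + d)**2 = ((-9*7*(-5) + (-264 - 371)) + 119)**2 = ((-63*(-5) - 635) + 119)**2 = ((315 - 635) + 119)**2 = (-320 + 119)**2 = (-201)**2 = 40401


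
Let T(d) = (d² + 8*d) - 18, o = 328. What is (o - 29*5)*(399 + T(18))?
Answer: 155367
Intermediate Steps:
T(d) = -18 + d² + 8*d
(o - 29*5)*(399 + T(18)) = (328 - 29*5)*(399 + (-18 + 18² + 8*18)) = (328 - 145)*(399 + (-18 + 324 + 144)) = 183*(399 + 450) = 183*849 = 155367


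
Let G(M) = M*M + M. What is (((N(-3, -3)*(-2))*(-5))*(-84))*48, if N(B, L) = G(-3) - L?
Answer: -362880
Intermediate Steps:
G(M) = M + M² (G(M) = M² + M = M + M²)
N(B, L) = 6 - L (N(B, L) = -3*(1 - 3) - L = -3*(-2) - L = 6 - L)
(((N(-3, -3)*(-2))*(-5))*(-84))*48 = ((((6 - 1*(-3))*(-2))*(-5))*(-84))*48 = ((((6 + 3)*(-2))*(-5))*(-84))*48 = (((9*(-2))*(-5))*(-84))*48 = (-18*(-5)*(-84))*48 = (90*(-84))*48 = -7560*48 = -362880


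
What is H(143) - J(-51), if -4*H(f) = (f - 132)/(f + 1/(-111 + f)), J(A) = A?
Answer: 233339/4577 ≈ 50.981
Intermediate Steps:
H(f) = -(-132 + f)/(4*(f + 1/(-111 + f))) (H(f) = -(f - 132)/(4*(f + 1/(-111 + f))) = -(-132 + f)/(4*(f + 1/(-111 + f))))
H(143) - J(-51) = (-14652 - 1*143² + 243*143)/(4*(1 + 143² - 111*143)) - 1*(-51) = (-14652 - 1*20449 + 34749)/(4*(1 + 20449 - 15873)) + 51 = (¼)*(-14652 - 20449 + 34749)/4577 + 51 = (¼)*(1/4577)*(-352) + 51 = -88/4577 + 51 = 233339/4577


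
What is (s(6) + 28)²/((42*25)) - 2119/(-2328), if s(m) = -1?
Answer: 653677/407400 ≈ 1.6045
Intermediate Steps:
(s(6) + 28)²/((42*25)) - 2119/(-2328) = (-1 + 28)²/((42*25)) - 2119/(-2328) = 27²/1050 - 2119*(-1/2328) = 729*(1/1050) + 2119/2328 = 243/350 + 2119/2328 = 653677/407400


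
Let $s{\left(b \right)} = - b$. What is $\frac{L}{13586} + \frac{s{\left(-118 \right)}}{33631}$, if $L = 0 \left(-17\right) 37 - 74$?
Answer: $- \frac{442773}{228455383} \approx -0.0019381$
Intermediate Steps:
$L = -74$ ($L = 0 \cdot 37 - 74 = 0 - 74 = -74$)
$\frac{L}{13586} + \frac{s{\left(-118 \right)}}{33631} = - \frac{74}{13586} + \frac{\left(-1\right) \left(-118\right)}{33631} = \left(-74\right) \frac{1}{13586} + 118 \cdot \frac{1}{33631} = - \frac{37}{6793} + \frac{118}{33631} = - \frac{442773}{228455383}$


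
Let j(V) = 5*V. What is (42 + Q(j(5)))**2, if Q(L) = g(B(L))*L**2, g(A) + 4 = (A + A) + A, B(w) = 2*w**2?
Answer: 5481648229264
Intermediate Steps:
g(A) = -4 + 3*A (g(A) = -4 + ((A + A) + A) = -4 + (2*A + A) = -4 + 3*A)
Q(L) = L**2*(-4 + 6*L**2) (Q(L) = (-4 + 3*(2*L**2))*L**2 = (-4 + 6*L**2)*L**2 = L**2*(-4 + 6*L**2))
(42 + Q(j(5)))**2 = (42 + (5*5)**2*(-4 + 6*(5*5)**2))**2 = (42 + 25**2*(-4 + 6*25**2))**2 = (42 + 625*(-4 + 6*625))**2 = (42 + 625*(-4 + 3750))**2 = (42 + 625*3746)**2 = (42 + 2341250)**2 = 2341292**2 = 5481648229264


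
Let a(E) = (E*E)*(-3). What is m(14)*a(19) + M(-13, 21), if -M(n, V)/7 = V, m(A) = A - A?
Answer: -147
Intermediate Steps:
m(A) = 0
M(n, V) = -7*V
a(E) = -3*E² (a(E) = E²*(-3) = -3*E²)
m(14)*a(19) + M(-13, 21) = 0*(-3*19²) - 7*21 = 0*(-3*361) - 147 = 0*(-1083) - 147 = 0 - 147 = -147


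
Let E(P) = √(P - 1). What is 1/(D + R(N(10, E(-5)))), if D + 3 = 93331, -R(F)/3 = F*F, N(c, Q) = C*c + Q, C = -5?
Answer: -I/(-85846*I + 300*√6) ≈ 1.1648e-5 - 9.9707e-8*I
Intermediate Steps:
E(P) = √(-1 + P)
N(c, Q) = Q - 5*c (N(c, Q) = -5*c + Q = Q - 5*c)
R(F) = -3*F² (R(F) = -3*F*F = -3*F²)
D = 93328 (D = -3 + 93331 = 93328)
1/(D + R(N(10, E(-5)))) = 1/(93328 - 3*(√(-1 - 5) - 5*10)²) = 1/(93328 - 3*(√(-6) - 50)²) = 1/(93328 - 3*(I*√6 - 50)²) = 1/(93328 - 3*(-50 + I*√6)²)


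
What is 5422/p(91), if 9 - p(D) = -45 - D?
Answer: 5422/145 ≈ 37.393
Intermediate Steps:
p(D) = 54 + D (p(D) = 9 - (-45 - D) = 9 + (45 + D) = 54 + D)
5422/p(91) = 5422/(54 + 91) = 5422/145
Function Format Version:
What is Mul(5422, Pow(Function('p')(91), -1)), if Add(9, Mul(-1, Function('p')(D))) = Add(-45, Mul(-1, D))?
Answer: Rational(5422, 145) ≈ 37.393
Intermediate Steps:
Function('p')(D) = Add(54, D) (Function('p')(D) = Add(9, Mul(-1, Add(-45, Mul(-1, D)))) = Add(9, Add(45, D)) = Add(54, D))
Mul(5422, Pow(Function('p')(91), -1)) = Mul(5422, Pow(Add(54, 91), -1)) = Mul(5422, Pow(145, -1)) = Mul(5422, Rational(1, 145)) = Rational(5422, 145)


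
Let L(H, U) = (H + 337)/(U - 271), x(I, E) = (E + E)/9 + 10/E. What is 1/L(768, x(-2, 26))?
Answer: -30986/129285 ≈ -0.23967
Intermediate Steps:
x(I, E) = 10/E + 2*E/9 (x(I, E) = (2*E)*(⅑) + 10/E = 2*E/9 + 10/E = 10/E + 2*E/9)
L(H, U) = (337 + H)/(-271 + U)
1/L(768, x(-2, 26)) = 1/((337 + 768)/(-271 + (10/26 + (2/9)*26))) = 1/(1105/(-271 + (10*(1/26) + 52/9))) = 1/(1105/(-271 + (5/13 + 52/9))) = 1/(1105/(-271 + 721/117)) = 1/(1105/(-30986/117)) = 1/(-117/30986*1105) = 1/(-129285/30986) = -30986/129285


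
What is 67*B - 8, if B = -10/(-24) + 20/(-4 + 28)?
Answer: 303/4 ≈ 75.750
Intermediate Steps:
B = 5/4 (B = -10*(-1/24) + 20/24 = 5/12 + 20*(1/24) = 5/12 + ⅚ = 5/4 ≈ 1.2500)
67*B - 8 = 67*(5/4) - 8 = 335/4 - 8 = 303/4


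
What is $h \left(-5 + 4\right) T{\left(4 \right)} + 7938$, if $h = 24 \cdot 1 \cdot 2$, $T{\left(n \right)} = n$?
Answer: $7746$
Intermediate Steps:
$h = 48$ ($h = 24 \cdot 2 = 48$)
$h \left(-5 + 4\right) T{\left(4 \right)} + 7938 = 48 \left(-5 + 4\right) 4 + 7938 = 48 \left(\left(-1\right) 4\right) + 7938 = 48 \left(-4\right) + 7938 = -192 + 7938 = 7746$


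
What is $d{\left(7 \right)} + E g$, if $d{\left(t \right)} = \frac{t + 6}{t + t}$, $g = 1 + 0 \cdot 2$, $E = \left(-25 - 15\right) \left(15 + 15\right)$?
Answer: $- \frac{16787}{14} \approx -1199.1$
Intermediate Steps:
$E = -1200$ ($E = \left(-40\right) 30 = -1200$)
$g = 1$ ($g = 1 + 0 = 1$)
$d{\left(t \right)} = \frac{6 + t}{2 t}$
$d{\left(7 \right)} + E g = \frac{6 + 7}{2 \cdot 7} - 1200 = \frac{1}{2} \cdot \frac{1}{7} \cdot 13 - 1200 = \frac{13}{14} - 1200 = - \frac{16787}{14}$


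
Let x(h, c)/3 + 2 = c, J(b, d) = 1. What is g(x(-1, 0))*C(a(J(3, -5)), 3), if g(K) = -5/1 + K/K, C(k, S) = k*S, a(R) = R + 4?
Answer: -60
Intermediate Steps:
x(h, c) = -6 + 3*c
a(R) = 4 + R
C(k, S) = S*k
g(K) = -4 (g(K) = -5*1 + 1 = -5 + 1 = -4)
g(x(-1, 0))*C(a(J(3, -5)), 3) = -12*(4 + 1) = -12*5 = -4*15 = -60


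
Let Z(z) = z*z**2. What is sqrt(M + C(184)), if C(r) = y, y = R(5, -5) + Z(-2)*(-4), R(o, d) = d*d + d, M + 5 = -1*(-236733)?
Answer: 2*sqrt(59195) ≈ 486.60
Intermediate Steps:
M = 236728 (M = -5 - 1*(-236733) = -5 + 236733 = 236728)
R(o, d) = d + d**2 (R(o, d) = d**2 + d = d + d**2)
Z(z) = z**3
y = 52 (y = -5*(1 - 5) + (-2)**3*(-4) = -5*(-4) - 8*(-4) = 20 + 32 = 52)
C(r) = 52
sqrt(M + C(184)) = sqrt(236728 + 52) = sqrt(236780) = 2*sqrt(59195)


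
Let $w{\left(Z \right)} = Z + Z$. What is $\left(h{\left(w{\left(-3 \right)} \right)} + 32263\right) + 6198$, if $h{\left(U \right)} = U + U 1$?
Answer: $38449$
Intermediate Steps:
$w{\left(Z \right)} = 2 Z$
$h{\left(U \right)} = 2 U$ ($h{\left(U \right)} = U + U = 2 U$)
$\left(h{\left(w{\left(-3 \right)} \right)} + 32263\right) + 6198 = \left(2 \cdot 2 \left(-3\right) + 32263\right) + 6198 = \left(2 \left(-6\right) + 32263\right) + 6198 = \left(-12 + 32263\right) + 6198 = 32251 + 6198 = 38449$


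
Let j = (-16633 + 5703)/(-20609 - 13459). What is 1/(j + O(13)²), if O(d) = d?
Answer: 17034/2884211 ≈ 0.0059059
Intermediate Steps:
j = 5465/17034 (j = -10930/(-34068) = -10930*(-1/34068) = 5465/17034 ≈ 0.32083)
1/(j + O(13)²) = 1/(5465/17034 + 13²) = 1/(5465/17034 + 169) = 1/(2884211/17034) = 17034/2884211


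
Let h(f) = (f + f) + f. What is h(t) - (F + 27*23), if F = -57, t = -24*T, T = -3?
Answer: -348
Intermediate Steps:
t = 72 (t = -24*(-3) = 72)
h(f) = 3*f (h(f) = 2*f + f = 3*f)
h(t) - (F + 27*23) = 3*72 - (-57 + 27*23) = 216 - (-57 + 621) = 216 - 1*564 = 216 - 564 = -348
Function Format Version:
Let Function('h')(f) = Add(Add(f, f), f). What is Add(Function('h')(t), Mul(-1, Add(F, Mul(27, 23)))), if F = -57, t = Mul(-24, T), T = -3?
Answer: -348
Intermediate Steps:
t = 72 (t = Mul(-24, -3) = 72)
Function('h')(f) = Mul(3, f) (Function('h')(f) = Add(Mul(2, f), f) = Mul(3, f))
Add(Function('h')(t), Mul(-1, Add(F, Mul(27, 23)))) = Add(Mul(3, 72), Mul(-1, Add(-57, Mul(27, 23)))) = Add(216, Mul(-1, Add(-57, 621))) = Add(216, Mul(-1, 564)) = Add(216, -564) = -348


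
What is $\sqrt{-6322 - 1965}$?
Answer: $i \sqrt{8287} \approx 91.033 i$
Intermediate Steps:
$\sqrt{-6322 - 1965} = \sqrt{-8287} = i \sqrt{8287}$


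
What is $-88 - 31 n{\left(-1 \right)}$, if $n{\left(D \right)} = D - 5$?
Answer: $98$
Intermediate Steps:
$n{\left(D \right)} = -5 + D$
$-88 - 31 n{\left(-1 \right)} = -88 - 31 \left(-5 - 1\right) = -88 - -186 = -88 + 186 = 98$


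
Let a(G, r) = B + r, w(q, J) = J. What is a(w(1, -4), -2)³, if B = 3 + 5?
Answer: 216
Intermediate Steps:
B = 8
a(G, r) = 8 + r
a(w(1, -4), -2)³ = (8 - 2)³ = 6³ = 216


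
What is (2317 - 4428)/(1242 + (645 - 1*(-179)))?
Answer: -2111/2066 ≈ -1.0218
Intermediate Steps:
(2317 - 4428)/(1242 + (645 - 1*(-179))) = -2111/(1242 + (645 + 179)) = -2111/(1242 + 824) = -2111/2066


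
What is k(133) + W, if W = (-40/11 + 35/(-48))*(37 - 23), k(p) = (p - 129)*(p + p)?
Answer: 264761/264 ≈ 1002.9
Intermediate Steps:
k(p) = 2*p*(-129 + p) (k(p) = (-129 + p)*(2*p) = 2*p*(-129 + p))
W = -16135/264 (W = (-40*1/11 + 35*(-1/48))*14 = (-40/11 - 35/48)*14 = -2305/528*14 = -16135/264 ≈ -61.117)
k(133) + W = 2*133*(-129 + 133) - 16135/264 = 2*133*4 - 16135/264 = 1064 - 16135/264 = 264761/264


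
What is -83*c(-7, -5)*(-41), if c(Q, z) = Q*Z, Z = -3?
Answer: 71463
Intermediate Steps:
c(Q, z) = -3*Q (c(Q, z) = Q*(-3) = -3*Q)
-83*c(-7, -5)*(-41) = -(-249)*(-7)*(-41) = -83*21*(-41) = -1743*(-41) = 71463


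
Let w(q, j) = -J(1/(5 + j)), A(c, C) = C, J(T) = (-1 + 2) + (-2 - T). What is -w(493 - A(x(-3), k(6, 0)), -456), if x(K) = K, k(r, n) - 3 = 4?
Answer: -450/451 ≈ -0.99778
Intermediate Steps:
k(r, n) = 7 (k(r, n) = 3 + 4 = 7)
J(T) = -1 - T (J(T) = 1 + (-2 - T) = -1 - T)
w(q, j) = 1 + 1/(5 + j) (w(q, j) = -(-1 - 1/(5 + j)) = 1 + 1/(5 + j))
-w(493 - A(x(-3), k(6, 0)), -456) = -(6 - 456)/(5 - 456) = -(-450)/(-451) = -(-1)*(-450)/451 = -1*450/451 = -450/451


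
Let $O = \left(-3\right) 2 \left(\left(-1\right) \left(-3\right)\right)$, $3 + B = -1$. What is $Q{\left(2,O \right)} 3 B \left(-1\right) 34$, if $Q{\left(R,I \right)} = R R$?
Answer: $1632$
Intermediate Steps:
$B = -4$ ($B = -3 - 1 = -4$)
$O = -18$ ($O = \left(-6\right) 3 = -18$)
$Q{\left(R,I \right)} = R^{2}$
$Q{\left(2,O \right)} 3 B \left(-1\right) 34 = 2^{2} \cdot 3 \left(-4\right) \left(-1\right) 34 = 4 \left(\left(-12\right) \left(-1\right)\right) 34 = 4 \cdot 12 \cdot 34 = 48 \cdot 34 = 1632$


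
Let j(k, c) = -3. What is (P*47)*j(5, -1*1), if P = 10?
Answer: -1410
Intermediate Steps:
(P*47)*j(5, -1*1) = (10*47)*(-3) = 470*(-3) = -1410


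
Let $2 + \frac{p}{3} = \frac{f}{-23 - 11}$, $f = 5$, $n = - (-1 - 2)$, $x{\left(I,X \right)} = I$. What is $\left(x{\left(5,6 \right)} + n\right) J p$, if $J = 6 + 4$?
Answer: $- \frac{8760}{17} \approx -515.29$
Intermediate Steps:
$J = 10$
$n = 3$ ($n = \left(-1\right) \left(-3\right) = 3$)
$p = - \frac{219}{34}$ ($p = -6 + 3 \frac{5}{-23 - 11} = -6 + 3 \frac{5}{-34} = -6 + 3 \cdot 5 \left(- \frac{1}{34}\right) = -6 + 3 \left(- \frac{5}{34}\right) = -6 - \frac{15}{34} = - \frac{219}{34} \approx -6.4412$)
$\left(x{\left(5,6 \right)} + n\right) J p = \left(5 + 3\right) 10 \left(- \frac{219}{34}\right) = 8 \cdot 10 \left(- \frac{219}{34}\right) = 80 \left(- \frac{219}{34}\right) = - \frac{8760}{17}$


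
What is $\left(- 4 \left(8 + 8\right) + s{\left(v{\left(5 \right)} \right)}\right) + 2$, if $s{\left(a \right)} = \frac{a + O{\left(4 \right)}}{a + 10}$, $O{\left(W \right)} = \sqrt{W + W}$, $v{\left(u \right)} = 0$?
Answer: $-62 + \frac{\sqrt{2}}{5} \approx -61.717$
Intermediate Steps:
$O{\left(W \right)} = \sqrt{2} \sqrt{W}$ ($O{\left(W \right)} = \sqrt{2 W} = \sqrt{2} \sqrt{W}$)
$s{\left(a \right)} = \frac{a + 2 \sqrt{2}}{10 + a}$ ($s{\left(a \right)} = \frac{a + \sqrt{2} \sqrt{4}}{a + 10} = \frac{a + \sqrt{2} \cdot 2}{10 + a} = \frac{a + 2 \sqrt{2}}{10 + a}$)
$\left(- 4 \left(8 + 8\right) + s{\left(v{\left(5 \right)} \right)}\right) + 2 = \left(- 4 \left(8 + 8\right) + \frac{0 + 2 \sqrt{2}}{10 + 0}\right) + 2 = \left(\left(-4\right) 16 + \frac{2 \sqrt{2}}{10}\right) + 2 = \left(-64 + \frac{2 \sqrt{2}}{10}\right) + 2 = \left(-64 + \frac{\sqrt{2}}{5}\right) + 2 = -62 + \frac{\sqrt{2}}{5}$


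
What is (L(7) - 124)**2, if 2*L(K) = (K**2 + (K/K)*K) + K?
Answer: 34225/4 ≈ 8556.3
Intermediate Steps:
L(K) = K + K**2/2 (L(K) = ((K**2 + (K/K)*K) + K)/2 = ((K**2 + 1*K) + K)/2 = ((K**2 + K) + K)/2 = ((K + K**2) + K)/2 = (K**2 + 2*K)/2 = K + K**2/2)
(L(7) - 124)**2 = ((1/2)*7*(2 + 7) - 124)**2 = ((1/2)*7*9 - 124)**2 = (63/2 - 124)**2 = (-185/2)**2 = 34225/4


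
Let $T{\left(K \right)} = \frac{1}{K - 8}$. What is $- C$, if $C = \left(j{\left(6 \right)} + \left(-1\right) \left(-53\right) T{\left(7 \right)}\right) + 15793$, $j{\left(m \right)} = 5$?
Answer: $-15745$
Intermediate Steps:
$T{\left(K \right)} = \frac{1}{-8 + K}$
$C = 15745$ ($C = \left(5 + \frac{\left(-1\right) \left(-53\right)}{-8 + 7}\right) + 15793 = \left(5 + \frac{53}{-1}\right) + 15793 = \left(5 + 53 \left(-1\right)\right) + 15793 = \left(5 - 53\right) + 15793 = -48 + 15793 = 15745$)
$- C = \left(-1\right) 15745 = -15745$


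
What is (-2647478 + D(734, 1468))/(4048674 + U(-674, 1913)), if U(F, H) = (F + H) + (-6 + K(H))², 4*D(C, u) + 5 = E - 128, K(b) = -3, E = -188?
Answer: -10590233/16199976 ≈ -0.65372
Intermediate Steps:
D(C, u) = -321/4 (D(C, u) = -5/4 + (-188 - 128)/4 = -5/4 + (¼)*(-316) = -5/4 - 79 = -321/4)
U(F, H) = 81 + F + H (U(F, H) = (F + H) + (-6 - 3)² = (F + H) + (-9)² = (F + H) + 81 = 81 + F + H)
(-2647478 + D(734, 1468))/(4048674 + U(-674, 1913)) = (-2647478 - 321/4)/(4048674 + (81 - 674 + 1913)) = -10590233/(4*(4048674 + 1320)) = -10590233/4/4049994 = -10590233/4*1/4049994 = -10590233/16199976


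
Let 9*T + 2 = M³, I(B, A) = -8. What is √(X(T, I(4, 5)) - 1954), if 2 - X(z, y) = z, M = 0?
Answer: I*√17566/3 ≈ 44.179*I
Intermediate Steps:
T = -2/9 (T = -2/9 + (⅑)*0³ = -2/9 + (⅑)*0 = -2/9 + 0 = -2/9 ≈ -0.22222)
X(z, y) = 2 - z
√(X(T, I(4, 5)) - 1954) = √((2 - 1*(-2/9)) - 1954) = √((2 + 2/9) - 1954) = √(20/9 - 1954) = √(-17566/9) = I*√17566/3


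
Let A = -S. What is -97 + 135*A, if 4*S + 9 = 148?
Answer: -19153/4 ≈ -4788.3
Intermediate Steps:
S = 139/4 (S = -9/4 + (¼)*148 = -9/4 + 37 = 139/4 ≈ 34.750)
A = -139/4 (A = -1*139/4 = -139/4 ≈ -34.750)
-97 + 135*A = -97 + 135*(-139/4) = -97 - 18765/4 = -19153/4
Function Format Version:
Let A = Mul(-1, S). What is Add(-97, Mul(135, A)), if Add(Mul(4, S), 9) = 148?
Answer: Rational(-19153, 4) ≈ -4788.3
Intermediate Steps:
S = Rational(139, 4) (S = Add(Rational(-9, 4), Mul(Rational(1, 4), 148)) = Add(Rational(-9, 4), 37) = Rational(139, 4) ≈ 34.750)
A = Rational(-139, 4) (A = Mul(-1, Rational(139, 4)) = Rational(-139, 4) ≈ -34.750)
Add(-97, Mul(135, A)) = Add(-97, Mul(135, Rational(-139, 4))) = Add(-97, Rational(-18765, 4)) = Rational(-19153, 4)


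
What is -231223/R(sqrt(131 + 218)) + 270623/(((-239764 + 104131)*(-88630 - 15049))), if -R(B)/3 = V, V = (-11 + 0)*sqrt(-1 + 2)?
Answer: -1083841917335134/154685231877 ≈ -7006.8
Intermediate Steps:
V = -11 (V = -11*sqrt(1) = -11*1 = -11)
R(B) = 33 (R(B) = -3*(-11) = 33)
-231223/R(sqrt(131 + 218)) + 270623/(((-239764 + 104131)*(-88630 - 15049))) = -231223/33 + 270623/(((-239764 + 104131)*(-88630 - 15049))) = -231223*1/33 + 270623/((-135633*(-103679))) = -231223/33 + 270623/14062293807 = -1083841917335134/154685231877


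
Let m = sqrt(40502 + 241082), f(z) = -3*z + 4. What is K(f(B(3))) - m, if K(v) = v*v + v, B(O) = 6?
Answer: 182 - 4*sqrt(17599) ≈ -348.65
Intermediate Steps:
f(z) = 4 - 3*z
m = 4*sqrt(17599) (m = sqrt(281584) = 4*sqrt(17599) ≈ 530.64)
K(v) = v + v**2 (K(v) = v**2 + v = v + v**2)
K(f(B(3))) - m = (4 - 3*6)*(1 + (4 - 3*6)) - 4*sqrt(17599) = (4 - 18)*(1 + (4 - 18)) - 4*sqrt(17599) = -14*(1 - 14) - 4*sqrt(17599) = -14*(-13) - 4*sqrt(17599) = 182 - 4*sqrt(17599)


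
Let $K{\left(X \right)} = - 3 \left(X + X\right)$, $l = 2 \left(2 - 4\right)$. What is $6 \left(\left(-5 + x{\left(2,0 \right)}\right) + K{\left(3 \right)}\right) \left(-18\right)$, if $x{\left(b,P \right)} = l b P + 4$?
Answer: $2052$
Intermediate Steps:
$l = -4$ ($l = 2 \left(-2\right) = -4$)
$K{\left(X \right)} = - 6 X$ ($K{\left(X \right)} = - 3 \cdot 2 X = - 6 X$)
$x{\left(b,P \right)} = 4 - 4 P b$ ($x{\left(b,P \right)} = - 4 b P + 4 = - 4 P b + 4 = 4 - 4 P b$)
$6 \left(\left(-5 + x{\left(2,0 \right)}\right) + K{\left(3 \right)}\right) \left(-18\right) = 6 \left(\left(-5 + \left(4 - 0 \cdot 2\right)\right) - 18\right) \left(-18\right) = 6 \left(\left(-5 + \left(4 + 0\right)\right) - 18\right) \left(-18\right) = 6 \left(\left(-5 + 4\right) - 18\right) \left(-18\right) = 6 \left(-1 - 18\right) \left(-18\right) = 6 \left(-19\right) \left(-18\right) = \left(-114\right) \left(-18\right) = 2052$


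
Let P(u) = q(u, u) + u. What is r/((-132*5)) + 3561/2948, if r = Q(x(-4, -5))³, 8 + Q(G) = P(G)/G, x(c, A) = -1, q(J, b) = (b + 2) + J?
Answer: 19099/11055 ≈ 1.7276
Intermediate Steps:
q(J, b) = 2 + J + b (q(J, b) = (2 + b) + J = 2 + J + b)
P(u) = 2 + 3*u (P(u) = (2 + u + u) + u = (2 + 2*u) + u = 2 + 3*u)
Q(G) = -8 + (2 + 3*G)/G
r = -343 (r = (-5 + 2/(-1))³ = (-5 + 2*(-1))³ = (-5 - 2)³ = (-7)³ = -343)
r/((-132*5)) + 3561/2948 = -343/((-132*5)) + 3561/2948 = -343/(-660) + 3561*(1/2948) = -343*(-1/660) + 3561/2948 = 343/660 + 3561/2948 = 19099/11055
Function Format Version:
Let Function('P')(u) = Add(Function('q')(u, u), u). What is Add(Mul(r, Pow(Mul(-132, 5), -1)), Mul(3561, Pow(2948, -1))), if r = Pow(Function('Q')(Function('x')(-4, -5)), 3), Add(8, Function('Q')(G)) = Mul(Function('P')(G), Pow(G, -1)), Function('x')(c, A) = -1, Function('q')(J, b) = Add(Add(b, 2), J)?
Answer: Rational(19099, 11055) ≈ 1.7276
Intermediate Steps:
Function('q')(J, b) = Add(2, J, b) (Function('q')(J, b) = Add(Add(2, b), J) = Add(2, J, b))
Function('P')(u) = Add(2, Mul(3, u)) (Function('P')(u) = Add(Add(2, u, u), u) = Add(Add(2, Mul(2, u)), u) = Add(2, Mul(3, u)))
Function('Q')(G) = Add(-8, Mul(Pow(G, -1), Add(2, Mul(3, G)))) (Function('Q')(G) = Add(-8, Mul(Add(2, Mul(3, G)), Pow(G, -1))) = Add(-8, Mul(Pow(G, -1), Add(2, Mul(3, G)))))
r = -343 (r = Pow(Add(-5, Mul(2, Pow(-1, -1))), 3) = Pow(Add(-5, Mul(2, -1)), 3) = Pow(Add(-5, -2), 3) = Pow(-7, 3) = -343)
Add(Mul(r, Pow(Mul(-132, 5), -1)), Mul(3561, Pow(2948, -1))) = Add(Mul(-343, Pow(Mul(-132, 5), -1)), Mul(3561, Pow(2948, -1))) = Add(Mul(-343, Pow(-660, -1)), Mul(3561, Rational(1, 2948))) = Add(Mul(-343, Rational(-1, 660)), Rational(3561, 2948)) = Add(Rational(343, 660), Rational(3561, 2948)) = Rational(19099, 11055)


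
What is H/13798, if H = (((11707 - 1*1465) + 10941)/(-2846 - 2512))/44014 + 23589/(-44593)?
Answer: -97611719291/2545666596289624 ≈ -3.8344e-5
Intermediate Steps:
H = -97611719291/184495332388 (H = (((11707 - 1465) + 10941)/(-5358))*(1/44014) + 23589*(-1/44593) = ((10242 + 10941)*(-1/5358))*(1/44014) - 23589/44593 = (21183*(-1/5358))*(1/44014) - 23589/44593 = -7061/1786*1/44014 - 23589/44593 = -7061/78609004 - 23589/44593 = -97611719291/184495332388 ≈ -0.52907)
H/13798 = -97611719291/184495332388/13798 = -97611719291/184495332388*1/13798 = -97611719291/2545666596289624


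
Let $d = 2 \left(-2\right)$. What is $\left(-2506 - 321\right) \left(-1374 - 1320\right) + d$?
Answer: $7615934$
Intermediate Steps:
$d = -4$
$\left(-2506 - 321\right) \left(-1374 - 1320\right) + d = \left(-2506 - 321\right) \left(-1374 - 1320\right) - 4 = \left(-2827\right) \left(-2694\right) - 4 = 7615938 - 4 = 7615934$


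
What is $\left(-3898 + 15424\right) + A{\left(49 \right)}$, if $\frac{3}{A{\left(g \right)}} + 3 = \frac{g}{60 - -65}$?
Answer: $\frac{3757101}{326} \approx 11525.0$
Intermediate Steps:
$A{\left(g \right)} = \frac{3}{-3 + \frac{g}{125}}$ ($A{\left(g \right)} = \frac{3}{-3 + \frac{g}{60 - -65}} = \frac{3}{-3 + \frac{g}{60 + 65}} = \frac{3}{-3 + \frac{g}{125}}$)
$\left(-3898 + 15424\right) + A{\left(49 \right)} = \left(-3898 + 15424\right) + \frac{375}{-375 + 49} = 11526 + \frac{375}{-326} = 11526 + 375 \left(- \frac{1}{326}\right) = 11526 - \frac{375}{326} = \frac{3757101}{326}$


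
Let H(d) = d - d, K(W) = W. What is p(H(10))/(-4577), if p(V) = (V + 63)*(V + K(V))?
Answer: 0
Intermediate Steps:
H(d) = 0
p(V) = 2*V*(63 + V) (p(V) = (V + 63)*(V + V) = (63 + V)*(2*V) = 2*V*(63 + V))
p(H(10))/(-4577) = (2*0*(63 + 0))/(-4577) = (2*0*63)*(-1/4577) = 0*(-1/4577) = 0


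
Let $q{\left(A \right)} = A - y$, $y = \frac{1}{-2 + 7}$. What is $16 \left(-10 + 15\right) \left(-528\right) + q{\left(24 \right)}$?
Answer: $- \frac{211081}{5} \approx -42216.0$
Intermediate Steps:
$y = \frac{1}{5} \approx 0.2$
$q{\left(A \right)} = - \frac{1}{5} + A$ ($q{\left(A \right)} = A - \frac{1}{5} = - \frac{1}{5} + A$)
$16 \left(-10 + 15\right) \left(-528\right) + q{\left(24 \right)} = 16 \left(-10 + 15\right) \left(-528\right) + \left(- \frac{1}{5} + 24\right) = 16 \cdot 5 \left(-528\right) + \frac{119}{5} = 80 \left(-528\right) + \frac{119}{5} = -42240 + \frac{119}{5} = - \frac{211081}{5}$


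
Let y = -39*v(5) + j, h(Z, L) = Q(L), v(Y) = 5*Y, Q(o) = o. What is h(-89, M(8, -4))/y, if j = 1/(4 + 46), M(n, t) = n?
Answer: -400/48749 ≈ -0.0082053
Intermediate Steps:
j = 1/50 ≈ 0.020000
h(Z, L) = L
y = -48749/50 (y = -195*5 + 1/50 = -39*25 + 1/50 = -975 + 1/50 = -48749/50 ≈ -974.98)
h(-89, M(8, -4))/y = 8/(-48749/50) = 8*(-50/48749) = -400/48749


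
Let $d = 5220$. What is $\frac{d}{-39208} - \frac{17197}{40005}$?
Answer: $- \frac{7612811}{13521690} \approx -0.56301$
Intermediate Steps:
$\frac{d}{-39208} - \frac{17197}{40005} = \frac{5220}{-39208} - \frac{17197}{40005} = 5220 \left(- \frac{1}{39208}\right) - \frac{17197}{40005} = - \frac{45}{338} - \frac{17197}{40005} = - \frac{7612811}{13521690}$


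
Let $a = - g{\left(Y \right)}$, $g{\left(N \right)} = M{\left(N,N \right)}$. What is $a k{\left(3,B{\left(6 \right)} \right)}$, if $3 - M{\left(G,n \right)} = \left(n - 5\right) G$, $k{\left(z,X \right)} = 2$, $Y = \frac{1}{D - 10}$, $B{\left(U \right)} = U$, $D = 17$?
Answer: $- \frac{362}{49} \approx -7.3878$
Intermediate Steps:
$Y = \frac{1}{7}$ ($Y = \frac{1}{17 - 10} = \frac{1}{7} \approx 0.14286$)
$M{\left(G,n \right)} = 3 - G \left(-5 + n\right)$ ($M{\left(G,n \right)} = 3 - \left(n - 5\right) G = 3 - \left(-5 + n\right) G = 3 - G \left(-5 + n\right)$)
$g{\left(N \right)} = 3 - N^{2} + 5 N$ ($g{\left(N \right)} = 3 + 5 N - N N = 3 + 5 N - N^{2} = 3 - N^{2} + 5 N$)
$a = - \frac{181}{49}$ ($a = - (3 - \left(\frac{1}{7}\right)^{2} + 5 \cdot \frac{1}{7}) = - (3 - \frac{1}{49} + \frac{5}{7}) = \left(-1\right) \frac{181}{49} = - \frac{181}{49} \approx -3.6939$)
$a k{\left(3,B{\left(6 \right)} \right)} = \left(- \frac{181}{49}\right) 2 = - \frac{362}{49}$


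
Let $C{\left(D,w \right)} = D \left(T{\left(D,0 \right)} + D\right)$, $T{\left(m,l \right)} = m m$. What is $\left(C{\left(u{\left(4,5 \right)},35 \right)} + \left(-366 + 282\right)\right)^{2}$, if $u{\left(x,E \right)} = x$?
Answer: $16$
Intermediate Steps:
$T{\left(m,l \right)} = m^{2}$
$C{\left(D,w \right)} = D \left(D + D^{2}\right)$ ($C{\left(D,w \right)} = D \left(D^{2} + D\right) = D \left(D + D^{2}\right)$)
$\left(C{\left(u{\left(4,5 \right)},35 \right)} + \left(-366 + 282\right)\right)^{2} = \left(4^{2} \left(1 + 4\right) + \left(-366 + 282\right)\right)^{2} = \left(16 \cdot 5 - 84\right)^{2} = \left(80 - 84\right)^{2} = \left(-4\right)^{2} = 16$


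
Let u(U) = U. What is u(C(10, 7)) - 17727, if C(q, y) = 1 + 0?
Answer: -17726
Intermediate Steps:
C(q, y) = 1
u(C(10, 7)) - 17727 = 1 - 17727 = -17726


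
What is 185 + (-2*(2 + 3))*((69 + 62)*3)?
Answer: -3745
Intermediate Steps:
185 + (-2*(2 + 3))*((69 + 62)*3) = 185 + (-2*5)*(131*3) = 185 - 10*393 = 185 - 3930 = -3745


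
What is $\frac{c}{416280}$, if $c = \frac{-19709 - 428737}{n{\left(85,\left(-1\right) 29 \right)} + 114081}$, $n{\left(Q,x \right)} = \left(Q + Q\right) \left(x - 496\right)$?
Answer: $- \frac{2411}{55573380} \approx -4.3384 \cdot 10^{-5}$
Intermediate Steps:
$n{\left(Q,x \right)} = 2 Q \left(-496 + x\right)$
$c = - \frac{4822}{267}$ ($c = \frac{-19709 - 428737}{2 \cdot 85 \left(-496 - 29\right) + 114081} = - \frac{448446}{2 \cdot 85 \left(-496 - 29\right) + 114081} = - \frac{448446}{2 \cdot 85 \left(-525\right) + 114081} = - \frac{448446}{-89250 + 114081} = - \frac{448446}{24831} = \left(-448446\right) \frac{1}{24831} = - \frac{4822}{267} \approx -18.06$)
$\frac{c}{416280} = - \frac{4822}{267 \cdot 416280} = \left(- \frac{4822}{267}\right) \frac{1}{416280} = - \frac{2411}{55573380}$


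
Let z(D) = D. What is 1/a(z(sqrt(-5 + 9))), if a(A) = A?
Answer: 1/2 ≈ 0.50000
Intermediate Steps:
1/a(z(sqrt(-5 + 9))) = 1/(sqrt(-5 + 9)) = 1/(sqrt(4)) = 1/2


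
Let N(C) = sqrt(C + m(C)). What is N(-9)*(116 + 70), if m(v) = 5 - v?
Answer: 186*sqrt(5) ≈ 415.91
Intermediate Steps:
N(C) = sqrt(5) (N(C) = sqrt(C + (5 - C)) = sqrt(5))
N(-9)*(116 + 70) = sqrt(5)*(116 + 70) = sqrt(5)*186 = 186*sqrt(5)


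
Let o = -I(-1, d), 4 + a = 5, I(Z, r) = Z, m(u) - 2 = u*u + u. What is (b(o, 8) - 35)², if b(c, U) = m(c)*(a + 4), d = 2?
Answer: 225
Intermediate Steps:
m(u) = 2 + u + u² (m(u) = 2 + (u*u + u) = 2 + (u² + u) = 2 + (u + u²) = 2 + u + u²)
a = 1 (a = -4 + 5 = 1)
o = 1 (o = -1*(-1) = 1)
b(c, U) = 10 + 5*c + 5*c² (b(c, U) = (2 + c + c²)*(1 + 4) = (2 + c + c²)*5 = 10 + 5*c + 5*c²)
(b(o, 8) - 35)² = ((10 + 5*1 + 5*1²) - 35)² = ((10 + 5 + 5*1) - 35)² = ((10 + 5 + 5) - 35)² = (20 - 35)² = (-15)² = 225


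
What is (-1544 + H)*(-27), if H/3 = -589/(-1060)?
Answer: 44141571/1060 ≈ 41643.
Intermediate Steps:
H = 1767/1060 (H = 3*(-589/(-1060)) = 3*(-589*(-1/1060)) = 3*(589/1060) = 1767/1060 ≈ 1.6670)
(-1544 + H)*(-27) = (-1544 + 1767/1060)*(-27) = -1634873/1060*(-27) = 44141571/1060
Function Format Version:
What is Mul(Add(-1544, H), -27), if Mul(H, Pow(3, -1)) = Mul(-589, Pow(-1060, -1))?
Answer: Rational(44141571, 1060) ≈ 41643.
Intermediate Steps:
H = Rational(1767, 1060) (H = Mul(3, Mul(-589, Pow(-1060, -1))) = Mul(3, Mul(-589, Rational(-1, 1060))) = Mul(3, Rational(589, 1060)) = Rational(1767, 1060) ≈ 1.6670)
Mul(Add(-1544, H), -27) = Mul(Add(-1544, Rational(1767, 1060)), -27) = Mul(Rational(-1634873, 1060), -27) = Rational(44141571, 1060)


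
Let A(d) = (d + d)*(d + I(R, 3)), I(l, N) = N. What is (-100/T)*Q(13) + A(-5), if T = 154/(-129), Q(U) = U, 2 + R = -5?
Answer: 85390/77 ≈ 1109.0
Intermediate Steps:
R = -7 (R = -2 - 5 = -7)
A(d) = 2*d*(3 + d) (A(d) = (d + d)*(d + 3) = (2*d)*(3 + d) = 2*d*(3 + d))
T = -154/129 (T = 154*(-1/129) = -154/129 ≈ -1.1938)
(-100/T)*Q(13) + A(-5) = -100/(-154/129)*13 + 2*(-5)*(3 - 5) = -100*(-129/154)*13 + 2*(-5)*(-2) = (6450/77)*13 + 20 = 83850/77 + 20 = 85390/77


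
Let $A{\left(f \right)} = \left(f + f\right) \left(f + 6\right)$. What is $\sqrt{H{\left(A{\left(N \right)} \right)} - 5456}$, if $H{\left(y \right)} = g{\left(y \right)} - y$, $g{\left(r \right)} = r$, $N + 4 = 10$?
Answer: $4 i \sqrt{341} \approx 73.865 i$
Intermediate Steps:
$N = 6$ ($N = -4 + 10 = 6$)
$A{\left(f \right)} = 2 f \left(6 + f\right)$
$H{\left(y \right)} = 0$ ($H{\left(y \right)} = y - y = 0$)
$\sqrt{H{\left(A{\left(N \right)} \right)} - 5456} = \sqrt{0 - 5456} = \sqrt{-5456} = 4 i \sqrt{341}$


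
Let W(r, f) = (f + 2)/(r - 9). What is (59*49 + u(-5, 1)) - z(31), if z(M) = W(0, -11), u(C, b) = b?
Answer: 2891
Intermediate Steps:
W(r, f) = (2 + f)/(-9 + r)
z(M) = 1 (z(M) = (2 - 11)/(-9 + 0) = -9/(-9) = -1/9*(-9) = 1)
(59*49 + u(-5, 1)) - z(31) = (59*49 + 1) - 1*1 = (2891 + 1) - 1 = 2892 - 1 = 2891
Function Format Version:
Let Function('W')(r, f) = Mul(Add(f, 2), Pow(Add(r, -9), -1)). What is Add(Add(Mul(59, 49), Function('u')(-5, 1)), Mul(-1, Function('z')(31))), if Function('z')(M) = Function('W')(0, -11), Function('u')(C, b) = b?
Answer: 2891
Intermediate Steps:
Function('W')(r, f) = Mul(Pow(Add(-9, r), -1), Add(2, f)) (Function('W')(r, f) = Mul(Add(2, f), Pow(Add(-9, r), -1)) = Mul(Pow(Add(-9, r), -1), Add(2, f)))
Function('z')(M) = 1 (Function('z')(M) = Mul(Pow(Add(-9, 0), -1), Add(2, -11)) = Mul(Pow(-9, -1), -9) = Mul(Rational(-1, 9), -9) = 1)
Add(Add(Mul(59, 49), Function('u')(-5, 1)), Mul(-1, Function('z')(31))) = Add(Add(Mul(59, 49), 1), Mul(-1, 1)) = Add(Add(2891, 1), -1) = Add(2892, -1) = 2891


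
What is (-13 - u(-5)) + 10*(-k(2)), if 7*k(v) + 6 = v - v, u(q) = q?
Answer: 4/7 ≈ 0.57143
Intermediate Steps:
k(v) = -6/7 (k(v) = -6/7 + (v - v)/7 = -6/7 + (1/7)*0 = -6/7 + 0 = -6/7)
(-13 - u(-5)) + 10*(-k(2)) = (-13 - 1*(-5)) + 10*(-1*(-6/7)) = (-13 + 5) + 10*(6/7) = -8 + 60/7 = 4/7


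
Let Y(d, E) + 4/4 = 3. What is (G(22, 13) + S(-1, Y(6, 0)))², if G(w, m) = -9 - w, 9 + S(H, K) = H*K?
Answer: 1764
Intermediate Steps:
Y(d, E) = 2 (Y(d, E) = -1 + 3 = 2)
S(H, K) = -9 + H*K
(G(22, 13) + S(-1, Y(6, 0)))² = ((-9 - 1*22) + (-9 - 1*2))² = ((-9 - 22) + (-9 - 2))² = (-31 - 11)² = (-42)² = 1764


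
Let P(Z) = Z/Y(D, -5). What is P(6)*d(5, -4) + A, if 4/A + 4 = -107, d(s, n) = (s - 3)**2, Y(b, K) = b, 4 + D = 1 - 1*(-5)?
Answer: 1328/111 ≈ 11.964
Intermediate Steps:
D = 2 (D = -4 + (1 - 1*(-5)) = -4 + (1 + 5) = -4 + 6 = 2)
d(s, n) = (-3 + s)**2
P(Z) = Z/2
A = -4/111 (A = 4/(-4 - 107) = 4/(-111) = 4*(-1/111) = -4/111 ≈ -0.036036)
P(6)*d(5, -4) + A = ((1/2)*6)*(-3 + 5)**2 - 4/111 = 3*2**2 - 4/111 = 3*4 - 4/111 = 12 - 4/111 = 1328/111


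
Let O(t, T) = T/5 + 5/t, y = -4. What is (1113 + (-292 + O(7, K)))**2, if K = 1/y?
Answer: 13232591089/19600 ≈ 6.7513e+5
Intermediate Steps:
K = -1/4 (K = 1/(-4) = -1/4 ≈ -0.25000)
O(t, T) = 5/t + T/5 (O(t, T) = T*(1/5) + 5/t = T/5 + 5/t = 5/t + T/5)
(1113 + (-292 + O(7, K)))**2 = (1113 + (-292 + (5/7 + (1/5)*(-1/4))))**2 = (1113 + (-292 + (5*(1/7) - 1/20)))**2 = (1113 + (-292 + (5/7 - 1/20)))**2 = (1113 + (-292 + 93/140))**2 = (1113 - 40787/140)**2 = (115033/140)**2 = 13232591089/19600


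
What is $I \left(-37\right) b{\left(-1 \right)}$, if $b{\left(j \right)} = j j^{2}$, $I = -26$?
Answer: $-962$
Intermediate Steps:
$b{\left(j \right)} = j^{3}$
$I \left(-37\right) b{\left(-1 \right)} = \left(-26\right) \left(-37\right) \left(-1\right)^{3} = 962 \left(-1\right) = -962$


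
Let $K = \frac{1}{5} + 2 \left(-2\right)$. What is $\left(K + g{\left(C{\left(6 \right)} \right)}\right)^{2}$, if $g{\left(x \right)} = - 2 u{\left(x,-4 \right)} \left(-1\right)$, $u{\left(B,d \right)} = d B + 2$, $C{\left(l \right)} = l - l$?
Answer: $\frac{1}{25} \approx 0.04$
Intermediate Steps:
$C{\left(l \right)} = 0$
$u{\left(B,d \right)} = 2 + B d$ ($u{\left(B,d \right)} = B d + 2 = 2 + B d$)
$K = - \frac{19}{5}$ ($K = \frac{1}{5} - 4 = - \frac{19}{5} \approx -3.8$)
$g{\left(x \right)} = 4 - 8 x$ ($g{\left(x \right)} = - 2 \left(2 + x \left(-4\right)\right) \left(-1\right) = - 2 \left(2 - 4 x\right) \left(-1\right) = \left(-4 + 8 x\right) \left(-1\right) = 4 - 8 x$)
$\left(K + g{\left(C{\left(6 \right)} \right)}\right)^{2} = \left(- \frac{19}{5} + \left(4 - 0\right)\right)^{2} = \left(- \frac{19}{5} + \left(4 + 0\right)\right)^{2} = \left(- \frac{19}{5} + 4\right)^{2} = \left(\frac{1}{5}\right)^{2} = \frac{1}{25}$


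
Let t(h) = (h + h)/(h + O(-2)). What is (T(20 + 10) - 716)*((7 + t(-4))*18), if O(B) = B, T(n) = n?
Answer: -102900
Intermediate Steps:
t(h) = 2*h/(-2 + h) (t(h) = (h + h)/(h - 2) = (2*h)/(-2 + h) = 2*h/(-2 + h))
(T(20 + 10) - 716)*((7 + t(-4))*18) = ((20 + 10) - 716)*((7 + 2*(-4)/(-2 - 4))*18) = (30 - 716)*((7 + 2*(-4)/(-6))*18) = -686*(7 + 2*(-4)*(-⅙))*18 = -686*(7 + 4/3)*18 = -17150*18/3 = -686*150 = -102900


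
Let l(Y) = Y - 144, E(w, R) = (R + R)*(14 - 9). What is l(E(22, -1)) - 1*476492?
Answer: -476646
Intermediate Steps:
E(w, R) = 10*R (E(w, R) = (2*R)*5 = 10*R)
l(Y) = -144 + Y
l(E(22, -1)) - 1*476492 = (-144 + 10*(-1)) - 1*476492 = (-144 - 10) - 476492 = -154 - 476492 = -476646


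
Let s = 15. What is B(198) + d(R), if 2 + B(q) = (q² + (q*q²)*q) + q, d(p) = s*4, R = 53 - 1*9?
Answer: 1536993076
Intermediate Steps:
R = 44 (R = 53 - 9 = 44)
d(p) = 60 (d(p) = 15*4 = 60)
B(q) = -2 + q + q² + q⁴ (B(q) = -2 + ((q² + (q*q²)*q) + q) = -2 + ((q² + q³*q) + q) = -2 + ((q² + q⁴) + q) = -2 + (q + q² + q⁴) = -2 + q + q² + q⁴)
B(198) + d(R) = (-2 + 198 + 198² + 198⁴) + 60 = (-2 + 198 + 39204 + 1536953616) + 60 = 1536993016 + 60 = 1536993076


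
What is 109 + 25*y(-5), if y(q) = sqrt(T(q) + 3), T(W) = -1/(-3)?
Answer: 109 + 25*sqrt(30)/3 ≈ 154.64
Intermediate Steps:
T(W) = 1/3 (T(W) = -1*(-1/3) = 1/3)
y(q) = sqrt(30)/3 (y(q) = sqrt(1/3 + 3) = sqrt(10/3) = sqrt(30)/3)
109 + 25*y(-5) = 109 + 25*(sqrt(30)/3) = 109 + 25*sqrt(30)/3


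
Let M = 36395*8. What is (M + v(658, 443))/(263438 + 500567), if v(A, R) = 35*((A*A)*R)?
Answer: 1342679596/152801 ≈ 8787.1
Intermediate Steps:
M = 291160
v(A, R) = 35*R*A**2 (v(A, R) = 35*(A**2*R) = 35*(R*A**2) = 35*R*A**2)
(M + v(658, 443))/(263438 + 500567) = (291160 + 35*443*658**2)/(263438 + 500567) = (291160 + 35*443*432964)/764005 = (291160 + 6713106820)*(1/764005) = 6713397980*(1/764005) = 1342679596/152801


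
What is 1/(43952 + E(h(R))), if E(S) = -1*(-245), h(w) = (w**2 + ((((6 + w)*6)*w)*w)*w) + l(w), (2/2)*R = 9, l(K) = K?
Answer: 1/44197 ≈ 2.2626e-5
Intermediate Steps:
R = 9
h(w) = w + w**2 + w**3*(36 + 6*w) (h(w) = (w**2 + ((((6 + w)*6)*w)*w)*w) + w = (w**2 + (((36 + 6*w)*w)*w)*w) + w = (w**2 + ((w*(36 + 6*w))*w)*w) + w = (w**2 + (w**2*(36 + 6*w))*w) + w = (w**2 + w**3*(36 + 6*w)) + w = w + w**2 + w**3*(36 + 6*w))
E(S) = 245
1/(43952 + E(h(R))) = 1/(43952 + 245) = 1/44197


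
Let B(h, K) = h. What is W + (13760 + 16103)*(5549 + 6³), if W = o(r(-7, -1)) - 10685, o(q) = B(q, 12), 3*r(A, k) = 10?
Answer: 516448540/3 ≈ 1.7215e+8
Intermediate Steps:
r(A, k) = 10/3 (r(A, k) = (⅓)*10 = 10/3)
o(q) = q
W = -32045/3 (W = 10/3 - 10685 = -32045/3 ≈ -10682.)
W + (13760 + 16103)*(5549 + 6³) = -32045/3 + (13760 + 16103)*(5549 + 6³) = -32045/3 + 29863*(5549 + 216) = -32045/3 + 29863*5765 = -32045/3 + 172160195 = 516448540/3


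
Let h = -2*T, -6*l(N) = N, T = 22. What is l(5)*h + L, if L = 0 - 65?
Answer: -85/3 ≈ -28.333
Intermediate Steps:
l(N) = -N/6
h = -44 (h = -2*22 = -44)
L = -65
l(5)*h + L = -1/6*5*(-44) - 65 = -5/6*(-44) - 65 = 110/3 - 65 = -85/3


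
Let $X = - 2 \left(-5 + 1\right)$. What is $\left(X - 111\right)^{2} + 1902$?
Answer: $12511$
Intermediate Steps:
$X = 8$ ($X = \left(-2\right) \left(-4\right) = 8$)
$\left(X - 111\right)^{2} + 1902 = \left(8 - 111\right)^{2} + 1902 = \left(-103\right)^{2} + 1902 = 10609 + 1902 = 12511$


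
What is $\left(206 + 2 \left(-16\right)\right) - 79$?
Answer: $95$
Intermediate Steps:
$\left(206 + 2 \left(-16\right)\right) - 79 = \left(206 - 32\right) - 79 = 174 - 79 = 95$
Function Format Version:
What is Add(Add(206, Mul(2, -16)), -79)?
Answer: 95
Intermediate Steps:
Add(Add(206, Mul(2, -16)), -79) = Add(Add(206, -32), -79) = Add(174, -79) = 95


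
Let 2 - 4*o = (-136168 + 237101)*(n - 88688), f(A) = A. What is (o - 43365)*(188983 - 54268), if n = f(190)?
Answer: 300825168283710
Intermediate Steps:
n = 190
o = 2233092159 (o = 1/2 - (-136168 + 237101)*(190 - 88688)/4 = 1/2 - 100933*(-88498)/4 = 1/2 - 1/4*(-8932368634) = 1/2 + 4466184317/2 = 2233092159)
(o - 43365)*(188983 - 54268) = (2233092159 - 43365)*(188983 - 54268) = 2233048794*134715 = 300825168283710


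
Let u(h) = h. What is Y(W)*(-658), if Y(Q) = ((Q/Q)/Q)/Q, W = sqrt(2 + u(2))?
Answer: -329/2 ≈ -164.50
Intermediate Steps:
W = 2 (W = sqrt(2 + 2) = sqrt(4) = 2)
Y(Q) = Q**(-2) (Y(Q) = (1/Q)/Q = 1/(Q*Q) = Q**(-2))
Y(W)*(-658) = -658/2**2 = (1/4)*(-658) = -329/2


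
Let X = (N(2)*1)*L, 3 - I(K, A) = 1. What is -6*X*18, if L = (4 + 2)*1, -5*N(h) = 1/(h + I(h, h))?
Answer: 162/5 ≈ 32.400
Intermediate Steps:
I(K, A) = 2 (I(K, A) = 3 - 1*1 = 3 - 1 = 2)
N(h) = -1/(5*(2 + h)) (N(h) = -1/(5*(h + 2)) = -1/(5*(2 + h)))
L = 6 (L = 6*1 = 6)
X = -3/10 (X = (-1/(10 + 5*2)*1)*6 = (-1/(10 + 10)*1)*6 = (-1/20*1)*6 = (-1*1/20*1)*6 = -1/20*1*6 = -1/20*6 = -3/10 ≈ -0.30000)
-6*X*18 = -6*(-3/10)*18 = (9/5)*18 = 162/5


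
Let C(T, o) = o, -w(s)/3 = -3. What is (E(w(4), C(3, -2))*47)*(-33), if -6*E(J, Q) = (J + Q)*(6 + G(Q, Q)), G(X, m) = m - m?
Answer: 10857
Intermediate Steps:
G(X, m) = 0
w(s) = 9 (w(s) = -3*(-3) = 9)
E(J, Q) = -J - Q (E(J, Q) = -(J + Q)*(6 + 0)/6 = -(J + Q)*6/6 = -(6*J + 6*Q)/6 = -J - Q)
(E(w(4), C(3, -2))*47)*(-33) = ((-1*9 - 1*(-2))*47)*(-33) = ((-9 + 2)*47)*(-33) = -7*47*(-33) = -329*(-33) = 10857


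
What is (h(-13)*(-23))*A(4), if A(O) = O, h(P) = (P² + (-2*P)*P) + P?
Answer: 16744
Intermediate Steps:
h(P) = P - P² (h(P) = (P² - 2*P²) + P = -P² + P = P - P²)
(h(-13)*(-23))*A(4) = (-13*(1 - 1*(-13))*(-23))*4 = (-13*(1 + 13)*(-23))*4 = (-13*14*(-23))*4 = -182*(-23)*4 = 4186*4 = 16744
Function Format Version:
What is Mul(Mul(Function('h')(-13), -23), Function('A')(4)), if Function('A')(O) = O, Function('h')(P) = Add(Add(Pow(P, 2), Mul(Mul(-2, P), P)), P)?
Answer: 16744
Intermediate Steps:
Function('h')(P) = Add(P, Mul(-1, Pow(P, 2))) (Function('h')(P) = Add(Add(Pow(P, 2), Mul(-2, Pow(P, 2))), P) = Add(Mul(-1, Pow(P, 2)), P) = Add(P, Mul(-1, Pow(P, 2))))
Mul(Mul(Function('h')(-13), -23), Function('A')(4)) = Mul(Mul(Mul(-13, Add(1, Mul(-1, -13))), -23), 4) = Mul(Mul(Mul(-13, Add(1, 13)), -23), 4) = Mul(Mul(Mul(-13, 14), -23), 4) = Mul(Mul(-182, -23), 4) = Mul(4186, 4) = 16744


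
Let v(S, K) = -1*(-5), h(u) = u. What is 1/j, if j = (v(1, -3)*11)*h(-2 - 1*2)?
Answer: -1/220 ≈ -0.0045455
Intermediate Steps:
v(S, K) = 5
j = -220 (j = (5*11)*(-2 - 1*2) = 55*(-2 - 2) = 55*(-4) = -220)
1/j = 1/(-220) = -1/220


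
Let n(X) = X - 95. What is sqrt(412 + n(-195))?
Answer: sqrt(122) ≈ 11.045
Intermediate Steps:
n(X) = -95 + X
sqrt(412 + n(-195)) = sqrt(412 + (-95 - 195)) = sqrt(412 - 290) = sqrt(122)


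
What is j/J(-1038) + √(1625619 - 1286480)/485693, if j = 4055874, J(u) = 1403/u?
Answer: -4209997212/1403 + √339139/485693 ≈ -3.0007e+6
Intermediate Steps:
j/J(-1038) + √(1625619 - 1286480)/485693 = 4055874/((1403/(-1038))) + √(1625619 - 1286480)/485693 = 4055874/((1403*(-1/1038))) + √339139*(1/485693) = 4055874/(-1403/1038) + √339139/485693 = 4055874*(-1038/1403) + √339139/485693 = -4209997212/1403 + √339139/485693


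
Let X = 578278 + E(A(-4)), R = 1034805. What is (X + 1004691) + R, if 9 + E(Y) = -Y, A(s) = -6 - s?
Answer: 2617767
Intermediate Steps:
E(Y) = -9 - Y
X = 578271 (X = 578278 + (-9 - (-6 - 1*(-4))) = 578278 + (-9 - (-6 + 4)) = 578278 + (-9 - 1*(-2)) = 578278 + (-9 + 2) = 578278 - 7 = 578271)
(X + 1004691) + R = (578271 + 1004691) + 1034805 = 1582962 + 1034805 = 2617767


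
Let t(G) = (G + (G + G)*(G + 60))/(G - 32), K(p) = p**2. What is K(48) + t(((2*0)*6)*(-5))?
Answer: 2304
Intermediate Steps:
t(G) = (G + 2*G*(60 + G))/(-32 + G) (t(G) = (G + (2*G)*(60 + G))/(-32 + G) = (G + 2*G*(60 + G))/(-32 + G))
K(48) + t(((2*0)*6)*(-5)) = 48**2 + (((2*0)*6)*(-5))*(121 + 2*(((2*0)*6)*(-5)))/(-32 + ((2*0)*6)*(-5)) = 2304 + ((0*6)*(-5))*(121 + 2*((0*6)*(-5)))/(-32 + (0*6)*(-5)) = 2304 + (0*(-5))*(121 + 2*(0*(-5)))/(-32 + 0*(-5)) = 2304 + 0*(121 + 2*0)/(-32 + 0) = 2304 + 0*(121 + 0)/(-32) = 2304 + 0*(-1/32)*121 = 2304 + 0 = 2304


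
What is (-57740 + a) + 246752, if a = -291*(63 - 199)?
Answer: 228588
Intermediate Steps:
a = 39576 (a = -291*(-136) = 39576)
(-57740 + a) + 246752 = (-57740 + 39576) + 246752 = -18164 + 246752 = 228588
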